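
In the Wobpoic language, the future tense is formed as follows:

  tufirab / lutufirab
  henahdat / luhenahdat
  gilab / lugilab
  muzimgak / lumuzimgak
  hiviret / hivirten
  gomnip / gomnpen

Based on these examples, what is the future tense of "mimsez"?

mimszen

"mimsez" has last vowel 'e'. The one such stem in the data (hiviret → hivirten) deletes the last vowel and adds -en (as does gomnip), so the same rule applies.
The other pattern: stems whose last vowel is 'a' add the prefix lu-.
So mimsez → mimszen.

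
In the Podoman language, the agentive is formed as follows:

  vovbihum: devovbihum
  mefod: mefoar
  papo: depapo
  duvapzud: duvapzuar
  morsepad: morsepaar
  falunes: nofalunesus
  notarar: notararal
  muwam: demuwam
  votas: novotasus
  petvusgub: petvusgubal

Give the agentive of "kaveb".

morsepad and notarar both have last vowel 'a' yet inflect differently (morsepaar, notararal), so the last vowel is not what conditions the rule; the final letter is.
"kaveb" ends in -b. The one such stem in the data (petvusgub → petvusgubal) adds -al, so the same rule applies.
The other patterns: stems ending in -d drop the final letter and add -ar; stems ending in -s add no- … -us around the stem; stems ending in -m or -o add the prefix de-.
So kaveb → kavebal.

kavebal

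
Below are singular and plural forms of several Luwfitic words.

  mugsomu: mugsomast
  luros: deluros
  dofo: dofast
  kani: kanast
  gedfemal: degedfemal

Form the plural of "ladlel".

deladlel

luros and dofo both have last vowel 'o' yet inflect differently (deluros, dofast), so the last vowel is not what conditions the rule; whether the stem ends in a vowel or a consonant is.
"ladlel" ends in a consonant. The stems ending in a consonant (gedfemal → degedfemal, luros → deluros) add the prefix de-.
So ladlel → deladlel.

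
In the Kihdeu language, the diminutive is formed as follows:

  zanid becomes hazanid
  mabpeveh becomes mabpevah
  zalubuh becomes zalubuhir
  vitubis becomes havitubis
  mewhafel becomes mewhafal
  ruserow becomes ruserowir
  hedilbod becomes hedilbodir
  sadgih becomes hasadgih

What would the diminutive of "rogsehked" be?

rogsehkad

sadgih and mabpeveh both end in -h yet inflect differently (hasadgih, mabpevah), so the final letter is not what conditions the rule; the last vowel is.
"rogsehked" has last vowel 'e'. The stems whose last vowel is 'e' (mewhafel → mewhafal, mabpeveh → mabpevah) change the last vowel to 'a'.
So rogsehked → rogsehkad.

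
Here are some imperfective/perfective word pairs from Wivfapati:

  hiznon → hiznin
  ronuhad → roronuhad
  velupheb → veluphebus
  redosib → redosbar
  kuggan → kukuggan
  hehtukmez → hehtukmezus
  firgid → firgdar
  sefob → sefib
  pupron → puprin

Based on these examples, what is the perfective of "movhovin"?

"movhovin" has last vowel 'i'. The stems whose last vowel is 'i' (firgid → firgdar, redosib → redosbar) delete the last vowel and add -ar.
So movhovin → movhovnar.

movhovnar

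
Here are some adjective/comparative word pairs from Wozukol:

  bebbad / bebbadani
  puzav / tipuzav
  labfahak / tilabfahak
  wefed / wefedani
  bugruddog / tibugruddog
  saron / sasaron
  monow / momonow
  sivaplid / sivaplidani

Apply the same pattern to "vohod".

vohodani

bebbad and puzav both have last vowel 'a' yet inflect differently (bebbadani, tipuzav), so the last vowel is not what conditions the rule; the final letter is.
"vohod" ends in -d. The stems ending in -d (bebbad → bebbadani, wefed → wefedani, sivaplid → sivaplidani) add -ani.
The other patterns: stems ending in -n or -w repeat the first consonant+vowel as a prefix; stems ending in -g, -k or -v add the prefix ti-.
So vohod → vohodani.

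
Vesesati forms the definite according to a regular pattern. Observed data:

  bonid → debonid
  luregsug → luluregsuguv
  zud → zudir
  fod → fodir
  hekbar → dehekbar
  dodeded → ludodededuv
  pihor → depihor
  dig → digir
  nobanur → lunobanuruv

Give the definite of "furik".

defurik

zud and bonid both end in -d yet inflect differently (zudir, debonid), so the final letter is not what conditions the rule; the number of vowels is.
"furik" has 2 vowels. The stems with 2 vowels (bonid → debonid, pihor → depihor, hekbar → dehekbar) add the prefix de-.
So furik → defurik.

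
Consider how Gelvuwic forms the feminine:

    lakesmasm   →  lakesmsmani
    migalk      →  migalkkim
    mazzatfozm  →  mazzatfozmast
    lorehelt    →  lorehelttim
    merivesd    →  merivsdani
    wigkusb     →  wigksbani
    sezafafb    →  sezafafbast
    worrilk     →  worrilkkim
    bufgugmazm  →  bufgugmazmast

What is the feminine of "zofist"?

wigkusb and sezafafb both end in -b yet inflect differently (wigksbani, sezafafbast), so the final letter is not what conditions the rule; the second-to-last letter is.
"zofist" has second-to-last letter 's'. The stems whose second-to-last letter is 's' (wigkusb → wigksbani, merivesd → merivsdani, lakesmasm → lakesmsmani) delete the last vowel and add -ani.
So zofist → zofstani.

zofstani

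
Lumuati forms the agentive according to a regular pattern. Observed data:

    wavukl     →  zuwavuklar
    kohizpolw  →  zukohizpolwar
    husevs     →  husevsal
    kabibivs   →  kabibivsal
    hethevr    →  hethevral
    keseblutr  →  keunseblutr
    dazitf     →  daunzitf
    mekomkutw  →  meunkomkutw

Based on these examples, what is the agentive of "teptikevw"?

hethevr and keseblutr both end in -r yet inflect differently (hethevral, keunseblutr), so the final letter is not what conditions the rule; the second-to-last letter is.
"teptikevw" has second-to-last letter 'v'. The stems whose second-to-last letter is 'v' (kabibivs → kabibivsal, husevs → husevsal, hethevr → hethevral) add -al.
So teptikevw → teptikevwal.

teptikevwal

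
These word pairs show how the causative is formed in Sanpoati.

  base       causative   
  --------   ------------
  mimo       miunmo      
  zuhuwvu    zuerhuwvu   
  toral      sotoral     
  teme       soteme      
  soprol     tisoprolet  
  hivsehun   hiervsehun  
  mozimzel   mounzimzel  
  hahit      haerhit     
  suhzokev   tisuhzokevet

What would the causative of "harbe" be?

haerrbe

"harbe" begins with h-. The stems beginning with h- (hivsehun → hiervsehun, hahit → haerhit) insert -er- after the first vowel.
The other patterns: stems beginning with t- add the prefix so-; stems beginning with s- add ti- … -et around the stem; stems beginning with m- insert -un- after the first vowel.
So harbe → haerrbe.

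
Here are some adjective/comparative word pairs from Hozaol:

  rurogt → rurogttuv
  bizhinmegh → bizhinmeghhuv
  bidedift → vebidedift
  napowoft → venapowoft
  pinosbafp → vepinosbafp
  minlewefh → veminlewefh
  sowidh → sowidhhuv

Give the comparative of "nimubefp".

minlewefh and bizhinmegh both end in -h yet inflect differently (veminlewefh, bizhinmeghhuv), so the final letter is not what conditions the rule; the second-to-last letter is.
"nimubefp" has second-to-last letter 'f'. The stems whose second-to-last letter is 'f' (minlewefh → veminlewefh, bidedift → vebidedift, pinosbafp → vepinosbafp) add the prefix ve-.
The other pattern: stems whose second-to-last letter is 'd' or 'g' double the final consonant and add -uv.
So nimubefp → venimubefp.

venimubefp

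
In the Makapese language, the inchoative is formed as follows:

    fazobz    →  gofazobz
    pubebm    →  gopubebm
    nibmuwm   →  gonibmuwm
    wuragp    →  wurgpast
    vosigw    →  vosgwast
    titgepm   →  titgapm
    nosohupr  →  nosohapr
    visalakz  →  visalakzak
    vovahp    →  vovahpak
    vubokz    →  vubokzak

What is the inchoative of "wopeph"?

wopaph

"wopeph" has second-to-last letter 'p'. The stems whose second-to-last letter is 'p' (titgepm → titgapm, nosohupr → nosohapr) change the last vowel to 'a'.
The other patterns: stems whose second-to-last letter is 'b' or 'w' add the prefix go-; stems whose second-to-last letter is 'g' delete the last vowel and add -ast; stems whose second-to-last letter is 'h' or 'k' add -ak.
So wopeph → wopaph.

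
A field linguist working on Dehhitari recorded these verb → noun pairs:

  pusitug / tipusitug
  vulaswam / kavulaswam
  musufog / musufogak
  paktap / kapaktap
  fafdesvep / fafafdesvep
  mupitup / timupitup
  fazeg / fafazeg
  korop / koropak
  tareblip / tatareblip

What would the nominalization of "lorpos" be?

lorposak

paktap and korop both end in -p yet inflect differently (kapaktap, koropak), so the final letter is not what conditions the rule; the last vowel is.
"lorpos" has last vowel 'o'. The stems whose last vowel is 'o' (musufog → musufogak, korop → koropak) add -ak.
So lorpos → lorposak.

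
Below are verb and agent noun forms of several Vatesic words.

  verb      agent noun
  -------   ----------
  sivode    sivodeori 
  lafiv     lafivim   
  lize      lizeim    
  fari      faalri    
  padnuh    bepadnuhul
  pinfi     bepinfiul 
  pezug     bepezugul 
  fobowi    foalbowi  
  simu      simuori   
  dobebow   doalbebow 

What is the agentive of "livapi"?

sivode and lize both end in -e yet inflect differently (sivodeori, lizeim), so the final letter is not what conditions the rule; the first letter is.
"livapi" begins with l-. The stems beginning with l- (lafiv → lafivim, lize → lizeim) add -im.
The other patterns: stems beginning with s- add -ori; stems beginning with p- add be- … -ul around the stem; stems beginning with d- or f- insert -al- after the first vowel.
So livapi → livapiim.

livapiim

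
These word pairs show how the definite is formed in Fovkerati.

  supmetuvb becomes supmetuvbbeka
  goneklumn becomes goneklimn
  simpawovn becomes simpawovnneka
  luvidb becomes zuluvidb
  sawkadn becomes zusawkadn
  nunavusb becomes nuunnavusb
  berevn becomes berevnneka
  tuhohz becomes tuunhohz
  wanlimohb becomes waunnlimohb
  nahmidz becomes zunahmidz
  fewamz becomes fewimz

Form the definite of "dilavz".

dilavzzeka

simpawovn and sawkadn both end in -n yet inflect differently (simpawovnneka, zusawkadn), so the final letter is not what conditions the rule; the second-to-last letter is.
"dilavz" has second-to-last letter 'v'. The stems whose second-to-last letter is 'v' (supmetuvb → supmetuvbbeka, simpawovn → simpawovnneka, berevn → berevnneka) double the final consonant and add -eka.
So dilavz → dilavzzeka.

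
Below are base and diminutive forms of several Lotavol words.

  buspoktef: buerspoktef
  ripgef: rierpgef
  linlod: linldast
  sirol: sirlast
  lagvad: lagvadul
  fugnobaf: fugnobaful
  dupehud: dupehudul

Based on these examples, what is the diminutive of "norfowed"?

noerrfowed

linlod and lagvad both end in -d yet inflect differently (linldast, lagvadul), so the final letter is not what conditions the rule; the last vowel is.
"norfowed" has last vowel 'e'. The stems whose last vowel is 'e' (buspoktef → buerspoktef, ripgef → rierpgef) insert -er- after the first vowel.
So norfowed → noerrfowed.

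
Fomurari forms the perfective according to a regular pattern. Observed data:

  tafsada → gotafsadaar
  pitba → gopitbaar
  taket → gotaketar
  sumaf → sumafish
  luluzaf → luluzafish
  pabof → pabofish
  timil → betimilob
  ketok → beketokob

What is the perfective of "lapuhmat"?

golapuhmatar

"lapuhmat" ends in -t. The one such stem in the data (taket → gotaketar) adds go- … -ar around the stem, so the same rule applies.
So lapuhmat → golapuhmatar.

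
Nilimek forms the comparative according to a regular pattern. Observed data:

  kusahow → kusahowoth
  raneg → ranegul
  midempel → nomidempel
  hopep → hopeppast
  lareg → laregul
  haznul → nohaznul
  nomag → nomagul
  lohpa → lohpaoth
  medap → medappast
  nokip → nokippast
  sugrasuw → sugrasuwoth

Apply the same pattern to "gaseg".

gasegul

lareg and midempel both have last vowel 'e' yet inflect differently (laregul, nomidempel), so the last vowel is not what conditions the rule; the final letter is.
"gaseg" ends in -g. The stems ending in -g (lareg → laregul, raneg → ranegul, nomag → nomagul) add -ul.
The other patterns: stems ending in -l add the prefix no-; stems ending in -p double the final consonant and add -ast; stems ending in -a or -w add -oth.
So gaseg → gasegul.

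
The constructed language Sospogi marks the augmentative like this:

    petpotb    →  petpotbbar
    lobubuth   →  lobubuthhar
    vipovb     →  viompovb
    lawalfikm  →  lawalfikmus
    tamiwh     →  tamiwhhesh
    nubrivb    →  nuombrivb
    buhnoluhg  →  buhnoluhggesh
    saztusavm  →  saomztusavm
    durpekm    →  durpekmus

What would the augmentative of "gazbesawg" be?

petpotb and nubrivb both end in -b yet inflect differently (petpotbbar, nuombrivb), so the final letter is not what conditions the rule; the second-to-last letter is.
"gazbesawg" has second-to-last letter 'w'. The one such stem in the data (tamiwh → tamiwhhesh) doubles the final consonant and adds -esh (as does buhnoluhg), so the same rule applies.
The other patterns: stems whose second-to-last letter is 'k' add -us; stems whose second-to-last letter is 't' double the final consonant and add -ar; stems whose second-to-last letter is 'v' insert -om- after the first vowel.
So gazbesawg → gazbesawggesh.

gazbesawggesh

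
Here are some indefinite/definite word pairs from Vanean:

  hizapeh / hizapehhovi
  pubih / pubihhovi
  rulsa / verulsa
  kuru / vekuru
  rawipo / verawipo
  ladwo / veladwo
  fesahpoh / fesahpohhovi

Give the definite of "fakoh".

rawipo and fesahpoh both have last vowel 'o' yet inflect differently (verawipo, fesahpohhovi), so the last vowel is not what conditions the rule; whether the stem ends in a vowel or a consonant is.
"fakoh" ends in a consonant. The stems ending in a consonant (hizapeh → hizapehhovi, fesahpoh → fesahpohhovi, pubih → pubihhovi) double the final consonant and add -ovi.
So fakoh → fakohhovi.

fakohhovi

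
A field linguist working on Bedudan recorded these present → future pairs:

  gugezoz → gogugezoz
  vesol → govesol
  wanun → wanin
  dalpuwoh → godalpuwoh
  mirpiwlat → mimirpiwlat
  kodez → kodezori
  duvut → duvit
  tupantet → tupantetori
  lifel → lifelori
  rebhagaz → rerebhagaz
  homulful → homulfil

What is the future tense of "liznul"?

liznil

"liznul" has last vowel 'u'. The stems whose last vowel is 'u' (duvut → duvit, wanun → wanin, homulful → homulfil) change the last vowel to 'i'.
So liznul → liznil.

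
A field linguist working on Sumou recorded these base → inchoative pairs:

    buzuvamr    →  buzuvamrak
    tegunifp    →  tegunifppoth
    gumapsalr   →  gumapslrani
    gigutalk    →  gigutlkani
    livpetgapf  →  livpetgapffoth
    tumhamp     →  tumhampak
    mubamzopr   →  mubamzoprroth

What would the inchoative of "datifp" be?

buzuvamr and gumapsalr both end in -r yet inflect differently (buzuvamrak, gumapslrani), so the final letter is not what conditions the rule; the second-to-last letter is.
"datifp" has second-to-last letter 'f'. The one such stem in the data (tegunifp → tegunifppoth) doubles the final consonant and adds -oth (as do livpetgapf, mubamzopr), so the same rule applies.
So datifp → datifppoth.

datifppoth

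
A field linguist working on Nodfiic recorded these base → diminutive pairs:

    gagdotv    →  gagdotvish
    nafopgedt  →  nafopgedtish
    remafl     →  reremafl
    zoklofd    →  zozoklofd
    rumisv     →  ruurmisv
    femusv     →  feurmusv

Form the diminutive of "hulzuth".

"hulzuth" has second-to-last letter 't'. The one such stem in the data (gagdotv → gagdotvish) adds -ish, so the same rule applies.
So hulzuth → hulzuthish.

hulzuthish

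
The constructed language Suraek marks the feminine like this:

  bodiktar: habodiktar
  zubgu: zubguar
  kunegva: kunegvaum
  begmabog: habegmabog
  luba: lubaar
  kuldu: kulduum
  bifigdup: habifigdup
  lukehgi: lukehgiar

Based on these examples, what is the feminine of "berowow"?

haberowow

"berowow" begins with b-. The stems beginning with b- (begmabog → habegmabog, bifigdup → habifigdup, bodiktar → habodiktar) add the prefix ha-.
The other patterns: stems beginning with k- add -um; stems beginning with l- or z- add -ar.
So berowow → haberowow.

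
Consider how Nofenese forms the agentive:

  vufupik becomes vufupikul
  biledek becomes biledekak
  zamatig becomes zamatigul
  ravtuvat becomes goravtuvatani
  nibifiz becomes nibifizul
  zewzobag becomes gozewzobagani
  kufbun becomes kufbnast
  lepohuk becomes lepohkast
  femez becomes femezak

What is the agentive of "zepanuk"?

zewzobag and zamatig both end in -g yet inflect differently (gozewzobagani, zamatigul), so the final letter is not what conditions the rule; the last vowel is.
"zepanuk" has last vowel 'u'. The stems whose last vowel is 'u' (lepohuk → lepohkast, kufbun → kufbnast) delete the last vowel and add -ast.
The other patterns: stems whose last vowel is 'a' add go- … -ani around the stem; stems whose last vowel is 'e' add -ak; stems whose last vowel is 'i' add -ul.
So zepanuk → zepankast.

zepankast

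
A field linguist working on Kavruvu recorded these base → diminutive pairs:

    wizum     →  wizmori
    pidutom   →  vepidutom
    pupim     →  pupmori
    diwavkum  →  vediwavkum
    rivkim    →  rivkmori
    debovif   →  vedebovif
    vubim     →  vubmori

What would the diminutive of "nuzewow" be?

pidutom and pupim both end in -m yet inflect differently (vepidutom, pupmori), so the final letter is not what conditions the rule; the number of vowels is.
"nuzewow" has 3 vowels. The stems with 3 vowels (pidutom → vepidutom, diwavkum → vediwavkum, debovif → vedebovif) add the prefix ve-.
The other pattern: stems with 2 vowels delete the last vowel and add -ori.
So nuzewow → venuzewow.

venuzewow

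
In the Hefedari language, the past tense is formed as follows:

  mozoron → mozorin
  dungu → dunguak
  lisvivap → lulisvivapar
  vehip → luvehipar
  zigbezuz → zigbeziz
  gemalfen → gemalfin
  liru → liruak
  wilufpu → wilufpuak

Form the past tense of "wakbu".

wakbuak

"wakbu" ends in -u. The stems ending in -u (liru → liruak, wilufpu → wilufpuak, dungu → dunguak) add -ak.
So wakbu → wakbuak.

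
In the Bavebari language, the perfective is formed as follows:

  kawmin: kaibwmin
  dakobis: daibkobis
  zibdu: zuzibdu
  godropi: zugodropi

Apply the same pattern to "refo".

zurefo

"refo" ends in a vowel. The stems ending in a vowel (zibdu → zuzibdu, godropi → zugodropi) add the prefix zu-.
So refo → zurefo.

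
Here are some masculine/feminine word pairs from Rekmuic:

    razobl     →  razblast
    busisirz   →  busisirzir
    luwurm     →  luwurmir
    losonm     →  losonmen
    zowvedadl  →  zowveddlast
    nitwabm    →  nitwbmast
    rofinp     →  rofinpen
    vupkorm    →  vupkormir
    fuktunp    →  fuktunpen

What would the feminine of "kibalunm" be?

luwurm and losonm both end in -m yet inflect differently (luwurmir, losonmen), so the final letter is not what conditions the rule; the second-to-last letter is.
"kibalunm" has second-to-last letter 'n'. The stems whose second-to-last letter is 'n' (fuktunp → fuktunpen, rofinp → rofinpen, losonm → losonmen) add -en.
So kibalunm → kibalunmen.

kibalunmen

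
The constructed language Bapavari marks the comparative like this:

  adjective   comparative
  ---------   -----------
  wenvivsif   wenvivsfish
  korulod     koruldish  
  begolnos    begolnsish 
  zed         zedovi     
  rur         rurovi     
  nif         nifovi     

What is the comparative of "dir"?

korulod and zed both end in -d yet inflect differently (koruldish, zedovi), so the final letter is not what conditions the rule; the number of vowels is.
"dir" has 1 vowel. The stems with 1 vowel (zed → zedovi, rur → rurovi, nif → nifovi) add -ovi.
The other pattern: stems with 3 vowels delete the last vowel and add -ish.
So dir → dirovi.

dirovi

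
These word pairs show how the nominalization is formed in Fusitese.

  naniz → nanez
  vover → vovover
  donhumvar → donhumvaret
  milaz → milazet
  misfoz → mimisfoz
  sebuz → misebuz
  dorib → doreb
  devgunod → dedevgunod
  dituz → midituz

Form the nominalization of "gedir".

geder

sebuz and milaz both end in -z yet inflect differently (misebuz, milazet), so the final letter is not what conditions the rule; the last vowel is.
"gedir" has last vowel 'i'. The stems whose last vowel is 'i' (dorib → doreb, naniz → nanez) change the last vowel to 'e'.
The other patterns: stems whose last vowel is 'u' add the prefix mi-; stems whose last vowel is 'a' add -et; stems whose last vowel is 'e' or 'o' repeat the first consonant+vowel as a prefix.
So gedir → geder.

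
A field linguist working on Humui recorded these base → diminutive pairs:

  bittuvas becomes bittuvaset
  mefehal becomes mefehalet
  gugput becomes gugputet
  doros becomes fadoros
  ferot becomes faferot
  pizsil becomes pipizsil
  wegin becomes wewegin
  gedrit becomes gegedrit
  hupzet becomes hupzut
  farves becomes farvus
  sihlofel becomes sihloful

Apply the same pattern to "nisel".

bittuvas and doros both end in -s yet inflect differently (bittuvaset, fadoros), so the final letter is not what conditions the rule; the last vowel is.
"nisel" has last vowel 'e'. The stems whose last vowel is 'e' (hupzet → hupzut, farves → farvus, sihlofel → sihloful) change the last vowel to 'u'.
The other patterns: stems whose last vowel is 'a' or 'u' add -et; stems whose last vowel is 'o' add the prefix fa-; stems whose last vowel is 'i' repeat the first consonant+vowel as a prefix.
So nisel → nisul.

nisul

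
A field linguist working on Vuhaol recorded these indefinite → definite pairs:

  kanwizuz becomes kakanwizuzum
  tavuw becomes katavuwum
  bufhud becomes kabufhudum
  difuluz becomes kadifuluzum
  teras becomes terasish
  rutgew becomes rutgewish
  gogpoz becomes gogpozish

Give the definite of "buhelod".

buhelodish

tavuw and rutgew both end in -w yet inflect differently (katavuwum, rutgewish), so the final letter is not what conditions the rule; the last vowel is.
"buhelod" has last vowel 'o'. The one such stem in the data (gogpoz → gogpozish) adds -ish, so the same rule applies.
The other pattern: stems whose last vowel is 'u' add ka- … -um around the stem.
So buhelod → buhelodish.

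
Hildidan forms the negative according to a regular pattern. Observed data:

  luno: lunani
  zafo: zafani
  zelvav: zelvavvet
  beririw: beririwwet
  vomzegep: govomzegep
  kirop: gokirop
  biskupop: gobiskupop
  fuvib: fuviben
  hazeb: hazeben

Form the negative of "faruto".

farutani

luno and kirop both have last vowel 'o' yet inflect differently (lunani, gokirop), so the last vowel is not what conditions the rule; the final letter is.
"faruto" ends in -o. The stems ending in -o (luno → lunani, zafo → zafani) drop the final letter and add -ani.
The other patterns: stems ending in -v or -w double the final consonant and add -et; stems ending in -p add the prefix go-; stems ending in -b add -en.
So faruto → farutani.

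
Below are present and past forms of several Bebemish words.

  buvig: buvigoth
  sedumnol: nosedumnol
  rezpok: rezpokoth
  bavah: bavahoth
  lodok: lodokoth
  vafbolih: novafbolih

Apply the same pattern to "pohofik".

nopohofik

bavah and vafbolih both end in -h yet inflect differently (bavahoth, novafbolih), so the final letter is not what conditions the rule; the number of vowels is.
"pohofik" has 3 vowels. The stems with 3 vowels (vafbolih → novafbolih, sedumnol → nosedumnol) add the prefix no-.
So pohofik → nopohofik.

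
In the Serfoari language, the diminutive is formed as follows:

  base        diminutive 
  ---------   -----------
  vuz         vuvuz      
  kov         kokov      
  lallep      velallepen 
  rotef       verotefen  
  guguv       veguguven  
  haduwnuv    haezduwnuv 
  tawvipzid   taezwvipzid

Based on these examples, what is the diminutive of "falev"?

kov and guguv both end in -v yet inflect differently (kokov, veguguven), so the final letter is not what conditions the rule; the number of vowels is.
"falev" has 2 vowels. The stems with 2 vowels (lallep → velallepen, rotef → verotefen, guguv → veguguven) add ve- … -en around the stem.
The other patterns: stems with 1 vowel repeat the first consonant+vowel as a prefix; stems with 3 vowels insert -ez- after the first vowel.
So falev → vefaleven.

vefaleven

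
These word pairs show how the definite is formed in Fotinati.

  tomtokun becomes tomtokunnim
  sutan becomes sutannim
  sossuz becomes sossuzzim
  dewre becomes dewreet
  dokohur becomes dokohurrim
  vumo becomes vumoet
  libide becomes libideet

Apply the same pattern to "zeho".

dewre and dokohur both begin with d- yet inflect differently (dewreet, dokohurrim), so the first letter is not what conditions the rule; whether the stem ends in a vowel or a consonant is.
"zeho" ends in a vowel. The stems ending in a vowel (vumo → vumoet, dewre → dewreet, libide → libideet) add -et.
So zeho → zehoet.

zehoet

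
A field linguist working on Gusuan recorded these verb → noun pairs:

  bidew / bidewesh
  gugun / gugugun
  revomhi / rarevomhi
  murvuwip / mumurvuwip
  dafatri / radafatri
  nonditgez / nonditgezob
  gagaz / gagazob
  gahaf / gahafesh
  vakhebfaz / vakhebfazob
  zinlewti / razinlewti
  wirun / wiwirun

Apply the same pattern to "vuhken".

vuvuhken

revomhi and murvuwip both have last vowel 'i' yet inflect differently (rarevomhi, mumurvuwip), so the last vowel is not what conditions the rule; the final letter is.
"vuhken" ends in -n. The stems ending in -n (wirun → wiwirun, gugun → gugugun) repeat the first consonant+vowel as a prefix.
The other patterns: stems ending in -i add the prefix ra-; stems ending in -z add -ob; stems ending in -f or -w add -esh.
So vuhken → vuvuhken.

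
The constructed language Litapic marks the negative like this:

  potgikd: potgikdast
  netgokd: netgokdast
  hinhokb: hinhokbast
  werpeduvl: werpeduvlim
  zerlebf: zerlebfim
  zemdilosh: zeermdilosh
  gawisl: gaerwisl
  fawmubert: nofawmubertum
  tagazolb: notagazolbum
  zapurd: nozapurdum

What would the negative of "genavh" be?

"genavh" has second-to-last letter 'v'. The one such stem in the data (werpeduvl → werpeduvlim) adds -im, so the same rule applies.
The other patterns: stems whose second-to-last letter is 'k' add -ast; stems whose second-to-last letter is 's' insert -er- after the first vowel; stems whose second-to-last letter is 'l' or 'r' add no- … -um around the stem.
So genavh → genavhim.

genavhim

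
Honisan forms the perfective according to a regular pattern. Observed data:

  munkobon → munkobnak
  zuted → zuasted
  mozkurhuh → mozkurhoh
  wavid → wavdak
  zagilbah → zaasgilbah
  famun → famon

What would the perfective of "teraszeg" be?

"teraszeg" has last vowel 'e'. The one such stem in the data (zuted → zuasted) inserts -as- after the first vowel (as does zagilbah), so the same rule applies.
So teraszeg → teasraszeg.

teasraszeg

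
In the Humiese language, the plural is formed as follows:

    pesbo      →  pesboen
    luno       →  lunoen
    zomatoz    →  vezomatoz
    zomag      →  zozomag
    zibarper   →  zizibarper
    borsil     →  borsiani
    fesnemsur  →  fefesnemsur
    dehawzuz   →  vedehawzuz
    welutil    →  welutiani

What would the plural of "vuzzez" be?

pesbo and zomatoz both have last vowel 'o' yet inflect differently (pesboen, vezomatoz), so the last vowel is not what conditions the rule; the final letter is.
"vuzzez" ends in -z. The stems ending in -z (dehawzuz → vedehawzuz, zomatoz → vezomatoz) add the prefix ve-.
So vuzzez → vevuzzez.

vevuzzez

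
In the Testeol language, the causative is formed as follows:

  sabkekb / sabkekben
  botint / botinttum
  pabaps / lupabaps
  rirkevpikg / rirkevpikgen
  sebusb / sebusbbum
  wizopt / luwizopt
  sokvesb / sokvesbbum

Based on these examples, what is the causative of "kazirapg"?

lukazirapg

wizopt and botint both end in -t yet inflect differently (luwizopt, botinttum), so the final letter is not what conditions the rule; the second-to-last letter is.
"kazirapg" has second-to-last letter 'p'. The stems whose second-to-last letter is 'p' (wizopt → luwizopt, pabaps → lupabaps) add the prefix lu-.
The other patterns: stems whose second-to-last letter is 'n' or 's' double the final consonant and add -um; stems whose second-to-last letter is 'k' add -en.
So kazirapg → lukazirapg.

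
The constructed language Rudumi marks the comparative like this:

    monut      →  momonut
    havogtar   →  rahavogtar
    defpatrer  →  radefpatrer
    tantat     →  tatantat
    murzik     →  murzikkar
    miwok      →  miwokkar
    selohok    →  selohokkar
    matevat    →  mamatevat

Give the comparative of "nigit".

tantat and havogtar both have last vowel 'a' yet inflect differently (tatantat, rahavogtar), so the last vowel is not what conditions the rule; the final letter is.
"nigit" ends in -t. The stems ending in -t (monut → momonut, tantat → tatantat, matevat → mamatevat) repeat the first consonant+vowel as a prefix.
The other patterns: stems ending in -k double the final consonant and add -ar; stems ending in -r add the prefix ra-.
So nigit → ninigit.

ninigit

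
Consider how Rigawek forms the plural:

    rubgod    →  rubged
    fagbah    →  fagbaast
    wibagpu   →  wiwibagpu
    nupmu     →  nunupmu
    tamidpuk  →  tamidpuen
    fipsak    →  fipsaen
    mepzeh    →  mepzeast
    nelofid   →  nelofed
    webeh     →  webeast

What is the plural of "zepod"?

zeped

fagbah and fipsak both have last vowel 'a' yet inflect differently (fagbaast, fipsaen), so the last vowel is not what conditions the rule; the final letter is.
"zepod" ends in -d. The stems ending in -d (rubgod → rubged, nelofid → nelofed) change the last vowel to 'e'.
So zepod → zeped.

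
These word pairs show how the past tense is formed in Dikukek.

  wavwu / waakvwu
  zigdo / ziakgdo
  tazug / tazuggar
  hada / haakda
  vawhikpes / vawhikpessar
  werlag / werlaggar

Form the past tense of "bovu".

wavwu and tazug both have last vowel 'u' yet inflect differently (waakvwu, tazuggar), so the last vowel is not what conditions the rule; whether the stem ends in a vowel or a consonant is.
"bovu" ends in a vowel. The stems ending in a vowel (zigdo → ziakgdo, hada → haakda, wavwu → waakvwu) insert -ak- after the first vowel.
So bovu → boakvu.

boakvu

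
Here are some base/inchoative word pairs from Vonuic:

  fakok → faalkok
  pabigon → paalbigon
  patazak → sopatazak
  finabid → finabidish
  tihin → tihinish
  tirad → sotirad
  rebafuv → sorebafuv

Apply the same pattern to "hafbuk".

sohafbuk

"hafbuk" has last vowel 'u'. The one such stem in the data (rebafuv → sorebafuv) adds the prefix so-, so the same rule applies.
The other patterns: stems whose last vowel is 'i' add -ish; stems whose last vowel is 'o' insert -al- after the first vowel.
So hafbuk → sohafbuk.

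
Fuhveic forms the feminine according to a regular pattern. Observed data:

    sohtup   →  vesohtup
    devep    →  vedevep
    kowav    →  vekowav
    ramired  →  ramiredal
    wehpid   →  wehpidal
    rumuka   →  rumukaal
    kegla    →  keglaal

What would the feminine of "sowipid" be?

sowipidal

devep and ramired both have last vowel 'e' yet inflect differently (vedevep, ramiredal), so the last vowel is not what conditions the rule; the final letter is.
"sowipid" ends in -d. The stems ending in -d (ramired → ramiredal, wehpid → wehpidal) add -al.
The other pattern: stems ending in -p or -v add the prefix ve-.
So sowipid → sowipidal.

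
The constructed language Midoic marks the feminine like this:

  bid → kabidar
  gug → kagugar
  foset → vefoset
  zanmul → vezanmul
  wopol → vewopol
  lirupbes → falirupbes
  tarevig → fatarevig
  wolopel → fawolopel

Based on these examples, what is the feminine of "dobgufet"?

gug and tarevig both end in -g yet inflect differently (kagugar, fatarevig), so the final letter is not what conditions the rule; the number of vowels is.
"dobgufet" has 3 vowels. The stems with 3 vowels (lirupbes → falirupbes, tarevig → fatarevig, wolopel → fawolopel) add the prefix fa-.
The other patterns: stems with 1 vowel add ka- … -ar around the stem; stems with 2 vowels add the prefix ve-.
So dobgufet → fadobgufet.

fadobgufet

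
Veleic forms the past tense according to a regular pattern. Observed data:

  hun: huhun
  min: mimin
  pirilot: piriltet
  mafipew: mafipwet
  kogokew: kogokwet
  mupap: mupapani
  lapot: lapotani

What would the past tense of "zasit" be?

zasitani

lapot and pirilot both end in -t yet inflect differently (lapotani, piriltet), so the final letter is not what conditions the rule; the number of vowels is.
"zasit" has 2 vowels. The stems with 2 vowels (mupap → mupapani, lapot → lapotani) add -ani.
So zasit → zasitani.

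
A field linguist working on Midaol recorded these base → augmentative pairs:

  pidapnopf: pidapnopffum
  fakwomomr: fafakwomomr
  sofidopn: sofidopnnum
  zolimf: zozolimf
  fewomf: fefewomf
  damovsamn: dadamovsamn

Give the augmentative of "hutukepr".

zolimf and pidapnopf both end in -f yet inflect differently (zozolimf, pidapnopffum), so the final letter is not what conditions the rule; the second-to-last letter is.
"hutukepr" has second-to-last letter 'p'. The stems whose second-to-last letter is 'p' (pidapnopf → pidapnopffum, sofidopn → sofidopnnum) double the final consonant and add -um.
The other pattern: stems whose second-to-last letter is 'm' repeat the first consonant+vowel as a prefix.
So hutukepr → hutukeprrum.

hutukeprrum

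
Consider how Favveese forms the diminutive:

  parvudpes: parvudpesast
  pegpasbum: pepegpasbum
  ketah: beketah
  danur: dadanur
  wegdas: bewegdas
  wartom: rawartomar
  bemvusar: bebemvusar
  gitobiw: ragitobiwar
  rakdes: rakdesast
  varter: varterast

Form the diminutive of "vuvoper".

vuvoperast

varter and danur both end in -r yet inflect differently (varterast, dadanur), so the final letter is not what conditions the rule; the last vowel is.
"vuvoper" has last vowel 'e'. The stems whose last vowel is 'e' (varter → varterast, parvudpes → parvudpesast, rakdes → rakdesast) add -ast.
So vuvoper → vuvoperast.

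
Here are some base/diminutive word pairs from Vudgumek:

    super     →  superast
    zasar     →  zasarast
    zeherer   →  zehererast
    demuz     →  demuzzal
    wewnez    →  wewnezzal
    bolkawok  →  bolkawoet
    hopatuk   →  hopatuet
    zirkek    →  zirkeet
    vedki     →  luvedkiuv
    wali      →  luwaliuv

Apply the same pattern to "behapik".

behapiet

super and wewnez both have last vowel 'e' yet inflect differently (superast, wewnezzal), so the last vowel is not what conditions the rule; the final letter is.
"behapik" ends in -k. The stems ending in -k (bolkawok → bolkawoet, hopatuk → hopatuet, zirkek → zirkeet) drop the final letter and add -et.
The other patterns: stems ending in -r add -ast; stems ending in -z double the final consonant and add -al; stems ending in -i add lu- … -uv around the stem.
So behapik → behapiet.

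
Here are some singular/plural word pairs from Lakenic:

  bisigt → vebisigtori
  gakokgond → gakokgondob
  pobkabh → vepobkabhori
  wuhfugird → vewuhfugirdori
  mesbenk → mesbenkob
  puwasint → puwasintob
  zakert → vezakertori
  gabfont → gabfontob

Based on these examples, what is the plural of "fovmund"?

gakokgond and wuhfugird both end in -d yet inflect differently (gakokgondob, vewuhfugirdori), so the final letter is not what conditions the rule; the second-to-last letter is.
"fovmund" has second-to-last letter 'n'. The stems whose second-to-last letter is 'n' (puwasint → puwasintob, mesbenk → mesbenkob, gakokgond → gakokgondob) add -ob.
So fovmund → fovmundob.

fovmundob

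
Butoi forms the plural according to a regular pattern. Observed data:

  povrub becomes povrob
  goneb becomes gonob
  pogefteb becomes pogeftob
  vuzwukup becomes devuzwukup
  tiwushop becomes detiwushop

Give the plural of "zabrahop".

povrub and vuzwukup both have last vowel 'u' yet inflect differently (povrob, devuzwukup), so the last vowel is not what conditions the rule; the final letter is.
"zabrahop" ends in -p. The stems ending in -p (vuzwukup → devuzwukup, tiwushop → detiwushop) add the prefix de-.
The other pattern: stems ending in -b change the last vowel to 'o'.
So zabrahop → dezabrahop.

dezabrahop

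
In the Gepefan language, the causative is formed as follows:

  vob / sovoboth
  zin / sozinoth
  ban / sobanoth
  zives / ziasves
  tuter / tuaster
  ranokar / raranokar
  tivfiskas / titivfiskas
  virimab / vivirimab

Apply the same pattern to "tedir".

teasdir

"tedir" has 2 vowels. The stems with 2 vowels (zives → ziasves, tuter → tuaster) insert -as- after the first vowel.
The other patterns: stems with 1 vowel add so- … -oth around the stem; stems with 3 vowels repeat the first consonant+vowel as a prefix.
So tedir → teasdir.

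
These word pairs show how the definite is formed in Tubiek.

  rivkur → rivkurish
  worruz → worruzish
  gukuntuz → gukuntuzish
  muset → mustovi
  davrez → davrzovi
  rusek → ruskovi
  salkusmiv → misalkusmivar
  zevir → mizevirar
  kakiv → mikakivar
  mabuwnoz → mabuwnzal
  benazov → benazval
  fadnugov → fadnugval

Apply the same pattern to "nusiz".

minusizar

"nusiz" has last vowel 'i'. The stems whose last vowel is 'i' (salkusmiv → misalkusmivar, zevir → mizevirar, kakiv → mikakivar) add mi- … -ar around the stem.
So nusiz → minusizar.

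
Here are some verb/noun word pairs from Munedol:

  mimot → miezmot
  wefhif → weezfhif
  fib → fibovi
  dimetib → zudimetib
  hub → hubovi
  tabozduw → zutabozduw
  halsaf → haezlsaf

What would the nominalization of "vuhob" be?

"vuhob" has 2 vowels. The stems with 2 vowels (wefhif → weezfhif, halsaf → haezlsaf, mimot → miezmot) insert -ez- after the first vowel.
So vuhob → vuezhob.

vuezhob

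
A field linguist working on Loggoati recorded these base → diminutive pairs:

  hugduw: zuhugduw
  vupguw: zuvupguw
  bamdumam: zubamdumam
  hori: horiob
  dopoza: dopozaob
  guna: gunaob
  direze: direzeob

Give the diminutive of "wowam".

zuwowam

"wowam" ends in a consonant. The stems ending in a consonant (hugduw → zuhugduw, vupguw → zuvupguw, bamdumam → zubamdumam) add the prefix zu-.
The other pattern: stems ending in a vowel add -ob.
So wowam → zuwowam.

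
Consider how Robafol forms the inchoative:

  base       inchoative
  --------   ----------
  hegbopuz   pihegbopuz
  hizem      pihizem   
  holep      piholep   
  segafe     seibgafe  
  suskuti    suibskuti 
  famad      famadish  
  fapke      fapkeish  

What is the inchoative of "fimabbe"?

fimabbeish

"fimabbe" begins with f-. The stems beginning with f- (famad → famadish, fapke → fapkeish) add -ish.
So fimabbe → fimabbeish.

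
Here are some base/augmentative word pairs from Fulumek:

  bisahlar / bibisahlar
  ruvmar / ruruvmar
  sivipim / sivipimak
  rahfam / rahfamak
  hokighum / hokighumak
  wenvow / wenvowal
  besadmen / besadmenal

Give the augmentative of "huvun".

"huvun" ends in -n. The one such stem in the data (besadmen → besadmenal) adds -al, so the same rule applies.
The other patterns: stems ending in -r repeat the first consonant+vowel as a prefix; stems ending in -m add -ak.
So huvun → huvunal.

huvunal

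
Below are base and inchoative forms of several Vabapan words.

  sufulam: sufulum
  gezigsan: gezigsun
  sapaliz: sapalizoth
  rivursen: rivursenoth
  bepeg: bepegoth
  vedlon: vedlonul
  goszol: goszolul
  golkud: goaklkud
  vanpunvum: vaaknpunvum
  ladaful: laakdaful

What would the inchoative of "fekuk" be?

"fekuk" has last vowel 'u'. The stems whose last vowel is 'u' (golkud → goaklkud, vanpunvum → vaaknpunvum, ladaful → laakdaful) insert -ak- after the first vowel.
So fekuk → feakkuk.

feakkuk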